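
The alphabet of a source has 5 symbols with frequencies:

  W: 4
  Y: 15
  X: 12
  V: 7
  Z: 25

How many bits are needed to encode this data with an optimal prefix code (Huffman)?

Greedily combine the two least-frequent nodes:
merge W(4) and V(7): 11
merge 11 and X(12): 23
merge Y(15) and 23: 38
merge Z(25) and 38: 63
The encoded length is the sum of every internal node's weight: 11 + 23 + 38 + 63 = 135 bits.

135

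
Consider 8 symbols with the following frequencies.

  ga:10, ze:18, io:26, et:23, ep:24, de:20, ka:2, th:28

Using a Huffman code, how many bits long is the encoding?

Build the Huffman tree bottom-up:
merge ka(2) and ga(10): 12
merge 12 and ze(18): 30
merge de(20) and et(23): 43
merge ep(24) and io(26): 50
merge th(28) and 30: 58
merge 43 and 50: 93
merge 58 and 93: 151
Total encoded bits = sum of merged weights = 12 + 30 + 43 + 50 + 58 + 93 + 151 = 437.

437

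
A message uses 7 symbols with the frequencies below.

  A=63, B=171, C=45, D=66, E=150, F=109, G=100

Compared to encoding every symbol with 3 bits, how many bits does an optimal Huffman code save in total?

213

Fixed-length: 3 bits × 704 symbols = 2112 bits.
Huffman merges:
combine C(45), A(63) → 108
combine D(66), G(100) → 166
combine 108, F(109) → 217
combine E(150), 166 → 316
combine B(171), 217 → 388
combine 316, 388 → 704
Huffman total = 108 + 166 + 217 + 316 + 388 + 704 = 1899 bits.
Saving = 2112 − 1899 = 213 bits.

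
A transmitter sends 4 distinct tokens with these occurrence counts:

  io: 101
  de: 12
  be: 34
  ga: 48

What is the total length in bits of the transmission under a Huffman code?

335

Merge the two smallest weights repeatedly:
merge de(12) and be(34): 46
merge 46 and ga(48): 94
merge 94 and io(101): 195
The encoded length is the sum of every internal node's weight: 46 + 94 + 195 = 335 bits.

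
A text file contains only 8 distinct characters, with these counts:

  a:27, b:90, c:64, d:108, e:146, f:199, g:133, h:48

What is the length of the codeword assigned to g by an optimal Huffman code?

3

Build the tree from the bottom:
a(27) + h(48) → 75
c(64) + 75 → 139
b(90) + d(108) → 198
g(133) + 139 → 272
e(146) + 198 → 344
f(199) + 272 → 471
344 + 471 → 815
The subtree containing g is merged 3 times, so code length = 3.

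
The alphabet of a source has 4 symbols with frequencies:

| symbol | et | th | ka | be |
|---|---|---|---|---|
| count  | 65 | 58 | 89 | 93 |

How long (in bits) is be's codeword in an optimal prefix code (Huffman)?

2

Repeatedly merge the two smallest:
combine th(58), et(65) → 123
combine ka(89), be(93) → 182
combine 123, 182 → 305
be's leaf is at depth 2, giving a 2-bit codeword.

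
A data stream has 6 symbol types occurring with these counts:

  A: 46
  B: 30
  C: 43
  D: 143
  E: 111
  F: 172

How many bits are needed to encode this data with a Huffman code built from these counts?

1282

Merge the two smallest weights repeatedly:
B(30) + C(43) → 73
A(46) + 73 → 119
E(111) + 119 → 230
D(143) + F(172) → 315
230 + 315 → 545
Total encoded bits = sum of merged weights = 73 + 119 + 230 + 315 + 545 = 1282.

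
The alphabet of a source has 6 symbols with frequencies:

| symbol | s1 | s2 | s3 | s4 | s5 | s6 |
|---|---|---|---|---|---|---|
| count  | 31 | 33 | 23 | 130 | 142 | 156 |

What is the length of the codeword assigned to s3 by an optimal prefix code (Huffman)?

4

Build the tree from the bottom:
s3(23) + s1(31) → 54
s2(33) + 54 → 87
87 + s4(130) → 217
s5(142) + s6(156) → 298
217 + 298 → 515
s3 sits 4 levels below the root, so its codeword is 4 bits.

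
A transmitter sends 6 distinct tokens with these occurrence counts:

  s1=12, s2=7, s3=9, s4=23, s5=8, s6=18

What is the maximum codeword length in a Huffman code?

Merge the two lowest-weight nodes at each step:
combine s2(7), s5(8) → 15
combine s3(9), s1(12) → 21
combine 15, s6(18) → 33
combine 21, s4(23) → 44
combine 33, 44 → 77
The rarest symbols sit at the bottom; the longest codeword is 3 bits.

3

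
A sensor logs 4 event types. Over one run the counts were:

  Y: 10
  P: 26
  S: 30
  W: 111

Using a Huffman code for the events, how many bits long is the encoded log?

Merge the two smallest weights repeatedly:
Y(10) + P(26) → 36
S(30) + 36 → 66
66 + W(111) → 177
The encoded length is the sum of every internal node's weight: 36 + 66 + 177 = 279 bits.

279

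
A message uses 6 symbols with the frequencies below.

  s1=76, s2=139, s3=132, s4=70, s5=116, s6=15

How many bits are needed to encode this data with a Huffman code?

Merge the two smallest weights repeatedly:
combine s6(15), s4(70) → 85
combine s1(76), 85 → 161
combine s5(116), s3(132) → 248
combine s2(139), 161 → 300
combine 248, 300 → 548
Each symbol's bit-cost is frequency × depth; summing gives 1342 bits (equivalently 85 + 161 + 248 + 300 + 548).

1342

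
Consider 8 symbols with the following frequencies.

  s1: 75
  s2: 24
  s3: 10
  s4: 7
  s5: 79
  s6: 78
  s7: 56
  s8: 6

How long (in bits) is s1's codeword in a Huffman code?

2

Huffman merges, smallest pair first:
s8(6) + s4(7) → 13
s3(10) + 13 → 23
23 + s2(24) → 47
47 + s7(56) → 103
s1(75) + s6(78) → 153
s5(79) + 103 → 182
153 + 182 → 335
s1 sits 2 levels below the root, so its codeword is 2 bits.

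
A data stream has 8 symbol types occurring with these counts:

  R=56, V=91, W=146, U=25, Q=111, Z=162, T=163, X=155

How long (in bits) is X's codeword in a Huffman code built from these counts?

3

Build the tree from the bottom:
combine U(25), R(56) → 81
combine 81, V(91) → 172
combine Q(111), W(146) → 257
combine X(155), Z(162) → 317
combine T(163), 172 → 335
combine 257, 317 → 574
combine 335, 574 → 909
X's leaf is at depth 3, giving a 3-bit codeword.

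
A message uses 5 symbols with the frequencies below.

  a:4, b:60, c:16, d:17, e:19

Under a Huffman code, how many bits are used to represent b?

Huffman merges, smallest pair first:
merge a(4) and c(16): 20
merge d(17) and e(19): 36
merge 20 and 36: 56
merge 56 and b(60): 116
b is merged only at the final step, so code length = 1.

1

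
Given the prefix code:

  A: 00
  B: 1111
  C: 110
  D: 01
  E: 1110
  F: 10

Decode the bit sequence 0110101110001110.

Read left to right; each codeword is recognised as soon as it completes (prefix code):
  01→D | 10→F | 10→F | 1110→E | 00→A | 1110→E
Decoded message: DFFEAE

DFFEAE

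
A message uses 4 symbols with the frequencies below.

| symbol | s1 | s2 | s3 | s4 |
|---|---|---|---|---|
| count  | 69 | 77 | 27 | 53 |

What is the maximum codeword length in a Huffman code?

2

Merge the two lowest-weight nodes at each step:
combine s3(27), s4(53) → 80
combine s1(69), s2(77) → 146
combine 80, 146 → 226
The rarest symbols sit at the bottom; the longest codeword is 2 bits.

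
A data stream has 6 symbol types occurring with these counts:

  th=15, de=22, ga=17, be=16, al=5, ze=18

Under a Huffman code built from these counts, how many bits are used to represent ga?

Build the tree from the bottom:
al(5) + th(15) → 20
be(16) + ga(17) → 33
ze(18) + 20 → 38
de(22) + 33 → 55
38 + 55 → 93
ga's leaf is at depth 3, giving a 3-bit codeword.

3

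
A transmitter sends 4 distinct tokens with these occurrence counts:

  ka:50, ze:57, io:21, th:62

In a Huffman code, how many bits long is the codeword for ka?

2

Repeatedly merge the two smallest:
merge io(21) and ka(50): 71
merge ze(57) and th(62): 119
merge 71 and 119: 190
The subtree containing ka is merged 2 times, so code length = 2.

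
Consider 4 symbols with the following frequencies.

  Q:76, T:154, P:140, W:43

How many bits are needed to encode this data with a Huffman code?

791

Merge the two smallest weights repeatedly:
combine W(43), Q(76) → 119
combine 119, P(140) → 259
combine T(154), 259 → 413
Total encoded bits = sum of merged weights = 119 + 259 + 413 = 791.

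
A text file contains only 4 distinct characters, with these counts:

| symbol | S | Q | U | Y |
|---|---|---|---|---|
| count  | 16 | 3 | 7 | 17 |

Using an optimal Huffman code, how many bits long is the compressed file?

Greedily combine the two least-frequent nodes:
merge Q(3) and U(7): 10
merge 10 and S(16): 26
merge Y(17) and 26: 43
Total encoded bits = sum of merged weights = 10 + 26 + 43 = 79.

79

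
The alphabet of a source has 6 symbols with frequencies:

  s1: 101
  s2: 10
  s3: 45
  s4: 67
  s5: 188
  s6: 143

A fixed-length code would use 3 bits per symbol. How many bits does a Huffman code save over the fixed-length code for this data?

Fixed-length: 3 bits × 554 symbols = 1662 bits.
Huffman merges:
merge s2(10) and s3(45): 55
merge 55 and s4(67): 122
merge s1(101) and 122: 223
merge s6(143) and s5(188): 331
merge 223 and 331: 554
Huffman total = 55 + 122 + 223 + 331 + 554 = 1285 bits.
Saving = 1662 − 1285 = 377 bits.

377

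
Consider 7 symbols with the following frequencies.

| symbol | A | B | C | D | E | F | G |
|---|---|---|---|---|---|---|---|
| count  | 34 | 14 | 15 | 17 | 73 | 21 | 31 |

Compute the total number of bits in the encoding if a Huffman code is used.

536

Build the Huffman tree bottom-up:
B(14) + C(15) → 29
D(17) + F(21) → 38
29 + G(31) → 60
A(34) + 38 → 72
60 + 72 → 132
E(73) + 132 → 205
Each symbol's bit-cost is frequency × depth; summing gives 536 bits (equivalently 29 + 38 + 60 + 72 + 132 + 205).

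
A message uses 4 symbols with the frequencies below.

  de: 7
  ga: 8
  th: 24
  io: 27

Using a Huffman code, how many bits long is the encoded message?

120

Build the Huffman tree bottom-up:
merge de(7) and ga(8): 15
merge 15 and th(24): 39
merge io(27) and 39: 66
The encoded length is the sum of every internal node's weight: 15 + 39 + 66 = 120 bits.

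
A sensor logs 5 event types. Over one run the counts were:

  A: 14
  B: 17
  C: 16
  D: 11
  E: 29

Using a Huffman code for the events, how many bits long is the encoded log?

199

Build the Huffman tree bottom-up:
combine D(11), A(14) → 25
combine C(16), B(17) → 33
combine 25, E(29) → 54
combine 33, 54 → 87
The encoded length is the sum of every internal node's weight: 25 + 33 + 54 + 87 = 199 bits.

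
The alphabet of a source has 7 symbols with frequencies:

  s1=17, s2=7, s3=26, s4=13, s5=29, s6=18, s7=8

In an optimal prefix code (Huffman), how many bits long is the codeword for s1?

3

Build the tree from the bottom:
combine s2(7), s7(8) → 15
combine s4(13), 15 → 28
combine s1(17), s6(18) → 35
combine s3(26), 28 → 54
combine s5(29), 35 → 64
combine 54, 64 → 118
s1 sits 3 levels below the root, so its codeword is 3 bits.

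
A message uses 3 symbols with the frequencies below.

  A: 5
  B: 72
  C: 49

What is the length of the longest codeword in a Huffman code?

2

Merge the two lowest-weight nodes at each step:
combine A(5), C(49) → 54
combine 54, B(72) → 126
Maximum depth reached is 2.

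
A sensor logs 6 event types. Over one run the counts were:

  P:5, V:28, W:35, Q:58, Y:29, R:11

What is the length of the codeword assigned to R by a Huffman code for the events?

Huffman merges, smallest pair first:
merge P(5) and R(11): 16
merge 16 and V(28): 44
merge Y(29) and W(35): 64
merge 44 and Q(58): 102
merge 64 and 102: 166
The subtree containing R is merged 4 times, so code length = 4.

4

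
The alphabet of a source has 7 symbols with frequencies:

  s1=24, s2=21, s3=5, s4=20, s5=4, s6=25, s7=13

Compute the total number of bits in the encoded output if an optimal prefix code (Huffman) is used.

296

Merge the two smallest weights repeatedly:
merge s5(4) and s3(5): 9
merge 9 and s7(13): 22
merge s4(20) and s2(21): 41
merge 22 and s1(24): 46
merge s6(25) and 41: 66
merge 46 and 66: 112
The encoded length is the sum of every internal node's weight: 9 + 22 + 41 + 46 + 66 + 112 = 296 bits.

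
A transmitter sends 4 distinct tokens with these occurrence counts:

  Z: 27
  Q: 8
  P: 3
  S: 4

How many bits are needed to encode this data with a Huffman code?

Greedily combine the two least-frequent nodes:
P(3) + S(4) → 7
7 + Q(8) → 15
15 + Z(27) → 42
Each symbol's bit-cost is frequency × depth; summing gives 64 bits (equivalently 7 + 15 + 42).

64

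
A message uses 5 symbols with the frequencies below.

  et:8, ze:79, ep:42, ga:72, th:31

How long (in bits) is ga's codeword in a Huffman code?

Repeatedly merge the two smallest:
merge et(8) and th(31): 39
merge 39 and ep(42): 81
merge ga(72) and ze(79): 151
merge 81 and 151: 232
ga sits 2 levels below the root, so its codeword is 2 bits.

2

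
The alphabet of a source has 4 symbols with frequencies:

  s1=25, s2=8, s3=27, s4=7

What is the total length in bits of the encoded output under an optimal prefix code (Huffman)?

122

Build the Huffman tree bottom-up:
s4(7) + s2(8) → 15
15 + s1(25) → 40
s3(27) + 40 → 67
Each symbol's bit-cost is frequency × depth; summing gives 122 bits (equivalently 15 + 40 + 67).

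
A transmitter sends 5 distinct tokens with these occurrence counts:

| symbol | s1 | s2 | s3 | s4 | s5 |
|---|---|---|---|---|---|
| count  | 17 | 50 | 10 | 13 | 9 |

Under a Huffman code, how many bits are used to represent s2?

Build the tree from the bottom:
merge s5(9) and s3(10): 19
merge s4(13) and s1(17): 30
merge 19 and 30: 49
merge 49 and s2(50): 99
s2 sits one level below the root: a 1-bit codeword.

1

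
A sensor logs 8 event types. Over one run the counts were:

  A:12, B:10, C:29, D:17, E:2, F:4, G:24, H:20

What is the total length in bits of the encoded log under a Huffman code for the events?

323

Greedily combine the two least-frequent nodes:
E(2) + F(4) → 6
6 + B(10) → 16
A(12) + 16 → 28
D(17) + H(20) → 37
G(24) + 28 → 52
C(29) + 37 → 66
52 + 66 → 118
Total encoded bits = sum of merged weights = 6 + 16 + 28 + 37 + 52 + 66 + 118 = 323.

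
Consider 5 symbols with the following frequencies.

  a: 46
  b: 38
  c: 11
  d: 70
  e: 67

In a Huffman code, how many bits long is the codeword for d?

2

Huffman merges, smallest pair first:
c(11) + b(38) → 49
a(46) + 49 → 95
e(67) + d(70) → 137
95 + 137 → 232
d sits 2 levels below the root, so its codeword is 2 bits.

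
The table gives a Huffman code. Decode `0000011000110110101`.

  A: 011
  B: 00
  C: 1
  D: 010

Read left to right; each codeword is recognised as soon as it completes (prefix code):
  00→B | 00→B | 011→A | 00→B | 011→A | 011→A | 010→D | 1→C
Decoded message: BBABAADC

BBABAADC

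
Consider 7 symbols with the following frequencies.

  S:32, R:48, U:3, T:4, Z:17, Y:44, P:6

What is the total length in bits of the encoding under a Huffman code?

Greedily combine the two least-frequent nodes:
combine U(3), T(4) → 7
combine P(6), 7 → 13
combine 13, Z(17) → 30
combine 30, S(32) → 62
combine Y(44), R(48) → 92
combine 62, 92 → 154
The encoded length is the sum of every internal node's weight: 7 + 13 + 30 + 62 + 92 + 154 = 358 bits.

358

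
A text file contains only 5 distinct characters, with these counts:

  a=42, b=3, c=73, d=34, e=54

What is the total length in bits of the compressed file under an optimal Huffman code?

449

Merge the two smallest weights repeatedly:
b(3) + d(34) → 37
37 + a(42) → 79
e(54) + c(73) → 127
79 + 127 → 206
Total encoded bits = sum of merged weights = 37 + 79 + 127 + 206 = 449.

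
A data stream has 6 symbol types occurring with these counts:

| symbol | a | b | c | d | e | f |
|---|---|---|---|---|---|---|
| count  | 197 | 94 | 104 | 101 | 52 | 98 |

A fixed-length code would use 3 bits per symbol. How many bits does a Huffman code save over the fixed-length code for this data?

Fixed-length: 3 bits × 646 symbols = 1938 bits.
Huffman merges:
merge e(52) and b(94): 146
merge f(98) and d(101): 199
merge c(104) and 146: 250
merge a(197) and 199: 396
merge 250 and 396: 646
Huffman total = 146 + 199 + 250 + 396 + 646 = 1637 bits.
Saving = 1938 − 1637 = 301 bits.

301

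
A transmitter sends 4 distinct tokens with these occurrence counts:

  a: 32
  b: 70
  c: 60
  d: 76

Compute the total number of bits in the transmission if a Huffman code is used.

Greedily combine the two least-frequent nodes:
a(32) + c(60) → 92
b(70) + d(76) → 146
92 + 146 → 238
Each symbol's bit-cost is frequency × depth; summing gives 476 bits (equivalently 92 + 146 + 238).

476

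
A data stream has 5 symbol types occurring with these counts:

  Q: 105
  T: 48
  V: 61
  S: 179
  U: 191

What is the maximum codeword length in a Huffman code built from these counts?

3

Merge the two lowest-weight nodes at each step:
combine T(48), V(61) → 109
combine Q(105), 109 → 214
combine S(179), U(191) → 370
combine 214, 370 → 584
The first pair merged (T, V) ends up deepest, at depth 3.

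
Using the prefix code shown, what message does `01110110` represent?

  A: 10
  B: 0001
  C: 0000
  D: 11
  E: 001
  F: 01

Read left to right; each codeword is recognised as soon as it completes (prefix code):
  01→F | 11→D | 01→F | 10→A
Decoded message: FDFA

FDFA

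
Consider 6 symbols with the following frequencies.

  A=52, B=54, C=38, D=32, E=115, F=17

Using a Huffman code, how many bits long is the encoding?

743

Greedily combine the two least-frequent nodes:
merge F(17) and D(32): 49
merge C(38) and 49: 87
merge A(52) and B(54): 106
merge 87 and 106: 193
merge E(115) and 193: 308
The encoded length is the sum of every internal node's weight: 49 + 87 + 106 + 193 + 308 = 743 bits.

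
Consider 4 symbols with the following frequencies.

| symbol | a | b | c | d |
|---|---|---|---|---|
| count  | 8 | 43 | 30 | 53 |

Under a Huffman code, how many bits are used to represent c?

Huffman merges, smallest pair first:
a(8) + c(30) → 38
38 + b(43) → 81
d(53) + 81 → 134
c's leaf is at depth 3, giving a 3-bit codeword.

3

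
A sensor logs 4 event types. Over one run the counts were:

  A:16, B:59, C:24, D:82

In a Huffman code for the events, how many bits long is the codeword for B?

Repeatedly merge the two smallest:
combine A(16), C(24) → 40
combine 40, B(59) → 99
combine D(82), 99 → 181
B's leaf is at depth 2, giving a 2-bit codeword.

2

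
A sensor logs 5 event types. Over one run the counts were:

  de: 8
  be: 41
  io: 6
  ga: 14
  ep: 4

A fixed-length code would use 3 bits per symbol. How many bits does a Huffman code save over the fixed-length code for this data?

86

Fixed-length: 3 bits × 73 symbols = 219 bits.
Huffman merges:
ep(4) + io(6) → 10
de(8) + 10 → 18
ga(14) + 18 → 32
32 + be(41) → 73
Huffman total = 10 + 18 + 32 + 73 = 133 bits.
Saving = 219 − 133 = 86 bits.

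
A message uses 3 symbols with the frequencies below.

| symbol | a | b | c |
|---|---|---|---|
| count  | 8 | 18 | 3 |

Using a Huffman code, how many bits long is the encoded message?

40

Build the Huffman tree bottom-up:
c(3) + a(8) → 11
11 + b(18) → 29
The encoded length is the sum of every internal node's weight: 11 + 29 = 40 bits.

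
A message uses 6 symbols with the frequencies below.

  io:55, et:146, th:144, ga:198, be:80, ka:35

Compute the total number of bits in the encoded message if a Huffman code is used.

Greedily combine the two least-frequent nodes:
combine ka(35), io(55) → 90
combine be(80), 90 → 170
combine th(144), et(146) → 290
combine 170, ga(198) → 368
combine 290, 368 → 658
Total encoded bits = sum of merged weights = 90 + 170 + 290 + 368 + 658 = 1576.

1576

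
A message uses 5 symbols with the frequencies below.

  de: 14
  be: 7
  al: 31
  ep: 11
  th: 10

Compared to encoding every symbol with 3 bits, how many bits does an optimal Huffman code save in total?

62

Fixed-length: 3 bits × 73 symbols = 219 bits.
Huffman merges:
combine be(7), th(10) → 17
combine ep(11), de(14) → 25
combine 17, 25 → 42
combine al(31), 42 → 73
Huffman total = 17 + 25 + 42 + 73 = 157 bits.
Saving = 219 − 157 = 62 bits.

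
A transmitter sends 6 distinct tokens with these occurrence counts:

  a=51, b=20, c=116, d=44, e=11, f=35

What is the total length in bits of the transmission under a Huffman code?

Build the Huffman tree bottom-up:
combine e(11), b(20) → 31
combine 31, f(35) → 66
combine d(44), a(51) → 95
combine 66, 95 → 161
combine c(116), 161 → 277
Each symbol's bit-cost is frequency × depth; summing gives 630 bits (equivalently 31 + 66 + 95 + 161 + 277).

630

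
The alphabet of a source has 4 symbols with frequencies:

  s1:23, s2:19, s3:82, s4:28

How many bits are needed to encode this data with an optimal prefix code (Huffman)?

264

Greedily combine the two least-frequent nodes:
merge s2(19) and s1(23): 42
merge s4(28) and 42: 70
merge 70 and s3(82): 152
Each symbol's bit-cost is frequency × depth; summing gives 264 bits (equivalently 42 + 70 + 152).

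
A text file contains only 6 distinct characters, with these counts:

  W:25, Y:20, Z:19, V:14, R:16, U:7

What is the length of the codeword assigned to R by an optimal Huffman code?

3

Repeatedly merge the two smallest:
combine U(7), V(14) → 21
combine R(16), Z(19) → 35
combine Y(20), 21 → 41
combine W(25), 35 → 60
combine 41, 60 → 101
R sits 3 levels below the root, so its codeword is 3 bits.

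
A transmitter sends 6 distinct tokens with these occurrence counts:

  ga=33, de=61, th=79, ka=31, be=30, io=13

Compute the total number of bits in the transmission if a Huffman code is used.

Merge the two smallest weights repeatedly:
io(13) + be(30) → 43
ka(31) + ga(33) → 64
43 + de(61) → 104
64 + th(79) → 143
104 + 143 → 247
Total encoded bits = sum of merged weights = 43 + 64 + 104 + 143 + 247 = 601.

601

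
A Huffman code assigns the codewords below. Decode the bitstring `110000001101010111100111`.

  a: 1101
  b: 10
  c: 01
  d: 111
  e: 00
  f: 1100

feeaccded

Read left to right; each codeword is recognised as soon as it completes (prefix code):
  1100→f | 00→e | 00→e | 1101→a | 01→c | 01→c | 111→d | 00→e | 111→d
Decoded message: feeaccded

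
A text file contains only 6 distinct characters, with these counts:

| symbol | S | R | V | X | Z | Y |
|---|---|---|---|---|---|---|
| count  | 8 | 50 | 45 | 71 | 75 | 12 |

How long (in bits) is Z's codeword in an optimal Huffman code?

Build the tree from the bottom:
S(8) + Y(12) → 20
20 + V(45) → 65
R(50) + 65 → 115
X(71) + Z(75) → 146
115 + 146 → 261
Z's leaf is at depth 2, giving a 2-bit codeword.

2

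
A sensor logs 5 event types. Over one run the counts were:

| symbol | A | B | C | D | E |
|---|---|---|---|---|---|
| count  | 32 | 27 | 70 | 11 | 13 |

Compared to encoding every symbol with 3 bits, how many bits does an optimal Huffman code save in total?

Fixed-length: 3 bits × 153 symbols = 459 bits.
Huffman merges:
combine D(11), E(13) → 24
combine 24, B(27) → 51
combine A(32), 51 → 83
combine C(70), 83 → 153
Huffman total = 24 + 51 + 83 + 153 = 311 bits.
Saving = 459 − 311 = 148 bits.

148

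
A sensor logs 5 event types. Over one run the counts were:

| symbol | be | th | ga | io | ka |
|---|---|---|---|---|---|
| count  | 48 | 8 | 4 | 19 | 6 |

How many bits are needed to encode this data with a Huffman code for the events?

Build the Huffman tree bottom-up:
combine ga(4), ka(6) → 10
combine th(8), 10 → 18
combine 18, io(19) → 37
combine 37, be(48) → 85
The encoded length is the sum of every internal node's weight: 10 + 18 + 37 + 85 = 150 bits.

150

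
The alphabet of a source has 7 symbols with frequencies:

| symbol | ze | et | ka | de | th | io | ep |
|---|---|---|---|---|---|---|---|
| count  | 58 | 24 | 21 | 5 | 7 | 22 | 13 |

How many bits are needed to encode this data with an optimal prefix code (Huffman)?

Build the Huffman tree bottom-up:
merge de(5) and th(7): 12
merge 12 and ep(13): 25
merge ka(21) and io(22): 43
merge et(24) and 25: 49
merge 43 and 49: 92
merge ze(58) and 92: 150
The encoded length is the sum of every internal node's weight: 12 + 25 + 43 + 49 + 92 + 150 = 371 bits.

371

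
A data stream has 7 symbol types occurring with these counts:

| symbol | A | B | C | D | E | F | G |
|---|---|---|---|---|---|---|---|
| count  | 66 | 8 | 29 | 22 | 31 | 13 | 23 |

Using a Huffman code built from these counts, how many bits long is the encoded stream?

Build the Huffman tree bottom-up:
combine B(8), F(13) → 21
combine 21, D(22) → 43
combine G(23), C(29) → 52
combine E(31), 43 → 74
combine 52, A(66) → 118
combine 74, 118 → 192
The encoded length is the sum of every internal node's weight: 21 + 43 + 52 + 74 + 118 + 192 = 500 bits.

500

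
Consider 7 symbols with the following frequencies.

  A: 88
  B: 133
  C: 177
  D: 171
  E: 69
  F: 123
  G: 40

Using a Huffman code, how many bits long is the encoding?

2164

Merge the two smallest weights repeatedly:
combine G(40), E(69) → 109
combine A(88), 109 → 197
combine F(123), B(133) → 256
combine D(171), C(177) → 348
combine 197, 256 → 453
combine 348, 453 → 801
Total encoded bits = sum of merged weights = 109 + 197 + 256 + 348 + 453 + 801 = 2164.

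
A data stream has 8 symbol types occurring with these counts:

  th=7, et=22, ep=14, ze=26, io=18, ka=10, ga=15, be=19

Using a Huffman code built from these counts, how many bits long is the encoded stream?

Build the Huffman tree bottom-up:
combine th(7), ka(10) → 17
combine ep(14), ga(15) → 29
combine 17, io(18) → 35
combine be(19), et(22) → 41
combine ze(26), 29 → 55
combine 35, 41 → 76
combine 55, 76 → 131
The encoded length is the sum of every internal node's weight: 17 + 29 + 35 + 41 + 55 + 76 + 131 = 384 bits.

384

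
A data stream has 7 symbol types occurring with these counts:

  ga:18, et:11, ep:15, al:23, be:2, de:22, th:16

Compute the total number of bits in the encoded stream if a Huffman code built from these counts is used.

289

Build the Huffman tree bottom-up:
merge be(2) and et(11): 13
merge 13 and ep(15): 28
merge th(16) and ga(18): 34
merge de(22) and al(23): 45
merge 28 and 34: 62
merge 45 and 62: 107
The encoded length is the sum of every internal node's weight: 13 + 28 + 34 + 45 + 62 + 107 = 289 bits.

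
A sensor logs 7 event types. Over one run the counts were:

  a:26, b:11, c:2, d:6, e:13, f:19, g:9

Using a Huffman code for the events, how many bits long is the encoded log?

221

Greedily combine the two least-frequent nodes:
merge c(2) and d(6): 8
merge 8 and g(9): 17
merge b(11) and e(13): 24
merge 17 and f(19): 36
merge 24 and a(26): 50
merge 36 and 50: 86
Each symbol's bit-cost is frequency × depth; summing gives 221 bits (equivalently 8 + 17 + 24 + 36 + 50 + 86).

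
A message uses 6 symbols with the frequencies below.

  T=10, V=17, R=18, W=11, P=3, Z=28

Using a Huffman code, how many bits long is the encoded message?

Merge the two smallest weights repeatedly:
P(3) + T(10) → 13
W(11) + 13 → 24
V(17) + R(18) → 35
24 + Z(28) → 52
35 + 52 → 87
The encoded length is the sum of every internal node's weight: 13 + 24 + 35 + 52 + 87 = 211 bits.

211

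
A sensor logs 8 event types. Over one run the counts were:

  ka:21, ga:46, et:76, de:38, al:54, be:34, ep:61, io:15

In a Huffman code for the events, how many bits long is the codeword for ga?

Huffman merges, smallest pair first:
combine io(15), ka(21) → 36
combine be(34), 36 → 70
combine de(38), ga(46) → 84
combine al(54), ep(61) → 115
combine 70, et(76) → 146
combine 84, 115 → 199
combine 146, 199 → 345
ga's leaf is at depth 3, giving a 3-bit codeword.

3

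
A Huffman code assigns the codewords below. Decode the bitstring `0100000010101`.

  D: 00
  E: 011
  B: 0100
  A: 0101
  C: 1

Read left to right; each codeword is recognised as soon as it completes (prefix code):
  0100→B | 00→D | 00→D | 1→C | 0101→A
Decoded message: BDDCA

BDDCA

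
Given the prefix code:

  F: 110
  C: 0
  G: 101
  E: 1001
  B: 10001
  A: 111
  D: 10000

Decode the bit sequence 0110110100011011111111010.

CFFBGAAGC

Read left to right; each codeword is recognised as soon as it completes (prefix code):
  0→C | 110→F | 110→F | 10001→B | 101→G | 111→A | 111→A | 101→G | 0→C
Decoded message: CFFBGAAGC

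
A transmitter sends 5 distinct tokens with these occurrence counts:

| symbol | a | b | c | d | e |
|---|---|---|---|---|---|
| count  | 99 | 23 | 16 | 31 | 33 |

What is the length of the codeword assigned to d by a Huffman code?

Build the tree from the bottom:
combine c(16), b(23) → 39
combine d(31), e(33) → 64
combine 39, 64 → 103
combine a(99), 103 → 202
d's leaf is at depth 3, giving a 3-bit codeword.

3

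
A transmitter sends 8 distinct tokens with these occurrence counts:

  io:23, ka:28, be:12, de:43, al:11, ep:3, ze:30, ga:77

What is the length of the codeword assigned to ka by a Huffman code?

3

Build the tree from the bottom:
merge ep(3) and al(11): 14
merge be(12) and 14: 26
merge io(23) and 26: 49
merge ka(28) and ze(30): 58
merge de(43) and 49: 92
merge 58 and ga(77): 135
merge 92 and 135: 227
ka's leaf is at depth 3, giving a 3-bit codeword.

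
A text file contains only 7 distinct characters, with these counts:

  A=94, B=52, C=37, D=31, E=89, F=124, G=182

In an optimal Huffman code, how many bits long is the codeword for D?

Build the tree from the bottom:
combine D(31), C(37) → 68
combine B(52), 68 → 120
combine E(89), A(94) → 183
combine 120, F(124) → 244
combine G(182), 183 → 365
combine 244, 365 → 609
D sits 4 levels below the root, so its codeword is 4 bits.

4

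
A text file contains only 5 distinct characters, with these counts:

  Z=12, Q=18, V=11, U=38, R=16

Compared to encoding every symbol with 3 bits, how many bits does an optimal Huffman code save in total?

Fixed-length: 3 bits × 95 symbols = 285 bits.
Huffman merges:
V(11) + Z(12) → 23
R(16) + Q(18) → 34
23 + 34 → 57
U(38) + 57 → 95
Huffman total = 23 + 34 + 57 + 95 = 209 bits.
Saving = 285 − 209 = 76 bits.

76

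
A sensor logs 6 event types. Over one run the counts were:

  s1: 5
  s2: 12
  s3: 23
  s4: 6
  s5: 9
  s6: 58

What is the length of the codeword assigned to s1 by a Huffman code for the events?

Repeatedly merge the two smallest:
merge s1(5) and s4(6): 11
merge s5(9) and 11: 20
merge s2(12) and 20: 32
merge s3(23) and 32: 55
merge 55 and s6(58): 113
s1 sits 5 levels below the root, so its codeword is 5 bits.

5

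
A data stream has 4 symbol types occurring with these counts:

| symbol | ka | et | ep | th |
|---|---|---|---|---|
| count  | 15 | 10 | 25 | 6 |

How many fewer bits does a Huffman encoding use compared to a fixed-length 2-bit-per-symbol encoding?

Fixed-length: 2 bits × 56 symbols = 112 bits.
Huffman merges:
combine th(6), et(10) → 16
combine ka(15), 16 → 31
combine ep(25), 31 → 56
Huffman total = 16 + 31 + 56 = 103 bits.
Saving = 112 − 103 = 9 bits.

9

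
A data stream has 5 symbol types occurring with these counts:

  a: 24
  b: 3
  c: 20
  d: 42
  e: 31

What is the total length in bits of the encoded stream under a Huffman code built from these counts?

263

Build the Huffman tree bottom-up:
combine b(3), c(20) → 23
combine 23, a(24) → 47
combine e(31), d(42) → 73
combine 47, 73 → 120
Total encoded bits = sum of merged weights = 23 + 47 + 73 + 120 = 263.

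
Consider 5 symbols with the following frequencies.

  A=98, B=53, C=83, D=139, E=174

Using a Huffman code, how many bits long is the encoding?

1230

Greedily combine the two least-frequent nodes:
merge B(53) and C(83): 136
merge A(98) and 136: 234
merge D(139) and E(174): 313
merge 234 and 313: 547
The encoded length is the sum of every internal node's weight: 136 + 234 + 313 + 547 = 1230 bits.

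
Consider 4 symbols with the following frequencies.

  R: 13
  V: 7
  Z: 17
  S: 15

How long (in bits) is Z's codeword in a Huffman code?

Repeatedly merge the two smallest:
merge V(7) and R(13): 20
merge S(15) and Z(17): 32
merge 20 and 32: 52
The subtree containing Z is merged 2 times, so code length = 2.

2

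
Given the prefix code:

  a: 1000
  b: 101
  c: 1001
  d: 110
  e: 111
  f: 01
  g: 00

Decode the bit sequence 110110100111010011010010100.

Read left to right; each codeword is recognised as soon as it completes (prefix code):
  110→d | 110→d | 1001→c | 110→d | 1001→c | 101→b | 00→g | 101→b | 00→g
Decoded message: ddcdcbgbg

ddcdcbgbg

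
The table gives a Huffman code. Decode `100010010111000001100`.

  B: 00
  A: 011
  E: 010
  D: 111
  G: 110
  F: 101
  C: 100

CEEDBBAB

Read left to right; each codeword is recognised as soon as it completes (prefix code):
  100→C | 010→E | 010→E | 111→D | 00→B | 00→B | 011→A | 00→B
Decoded message: CEEDBBAB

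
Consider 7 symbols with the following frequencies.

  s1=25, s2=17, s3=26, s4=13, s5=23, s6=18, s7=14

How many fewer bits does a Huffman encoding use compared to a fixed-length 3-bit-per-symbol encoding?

Fixed-length: 3 bits × 136 symbols = 408 bits.
Huffman merges:
combine s4(13), s7(14) → 27
combine s2(17), s6(18) → 35
combine s5(23), s1(25) → 48
combine s3(26), 27 → 53
combine 35, 48 → 83
combine 53, 83 → 136
Huffman total = 27 + 35 + 48 + 53 + 83 + 136 = 382 bits.
Saving = 408 − 382 = 26 bits.

26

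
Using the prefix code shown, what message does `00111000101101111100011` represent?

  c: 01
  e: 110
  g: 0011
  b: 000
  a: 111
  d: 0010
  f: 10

gfdeaeg

Read left to right; each codeword is recognised as soon as it completes (prefix code):
  0011→g | 10→f | 0010→d | 110→e | 111→a | 110→e | 0011→g
Decoded message: gfdeaeg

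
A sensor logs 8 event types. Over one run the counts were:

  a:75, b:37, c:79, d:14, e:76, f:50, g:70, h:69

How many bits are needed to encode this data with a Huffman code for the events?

Greedily combine the two least-frequent nodes:
combine d(14), b(37) → 51
combine f(50), 51 → 101
combine h(69), g(70) → 139
combine a(75), e(76) → 151
combine c(79), 101 → 180
combine 139, 151 → 290
combine 180, 290 → 470
The encoded length is the sum of every internal node's weight: 51 + 101 + 139 + 151 + 180 + 290 + 470 = 1382 bits.

1382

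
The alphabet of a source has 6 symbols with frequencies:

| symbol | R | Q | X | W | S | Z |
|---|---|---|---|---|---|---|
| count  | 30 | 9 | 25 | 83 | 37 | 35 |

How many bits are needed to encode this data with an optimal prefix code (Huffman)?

525

Greedily combine the two least-frequent nodes:
merge Q(9) and X(25): 34
merge R(30) and 34: 64
merge Z(35) and S(37): 72
merge 64 and 72: 136
merge W(83) and 136: 219
The encoded length is the sum of every internal node's weight: 34 + 64 + 72 + 136 + 219 = 525 bits.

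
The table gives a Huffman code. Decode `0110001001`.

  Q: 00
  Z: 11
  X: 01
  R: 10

Read left to right; each codeword is recognised as soon as it completes (prefix code):
  01→X | 10→R | 00→Q | 10→R | 01→X
Decoded message: XRQRX

XRQRX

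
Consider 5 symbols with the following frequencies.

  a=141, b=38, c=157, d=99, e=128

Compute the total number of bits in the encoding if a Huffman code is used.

Greedily combine the two least-frequent nodes:
combine b(38), d(99) → 137
combine e(128), 137 → 265
combine a(141), c(157) → 298
combine 265, 298 → 563
The encoded length is the sum of every internal node's weight: 137 + 265 + 298 + 563 = 1263 bits.

1263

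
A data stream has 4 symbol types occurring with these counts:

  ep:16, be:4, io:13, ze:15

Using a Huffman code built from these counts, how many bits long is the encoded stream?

Merge the two smallest weights repeatedly:
combine be(4), io(13) → 17
combine ze(15), ep(16) → 31
combine 17, 31 → 48
Total encoded bits = sum of merged weights = 17 + 31 + 48 = 96.

96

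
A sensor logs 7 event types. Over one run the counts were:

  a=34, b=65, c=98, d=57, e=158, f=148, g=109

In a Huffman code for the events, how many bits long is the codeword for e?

Huffman merges, smallest pair first:
a(34) + d(57) → 91
b(65) + 91 → 156
c(98) + g(109) → 207
f(148) + 156 → 304
e(158) + 207 → 365
304 + 365 → 669
The subtree containing e is merged 2 times, so code length = 2.

2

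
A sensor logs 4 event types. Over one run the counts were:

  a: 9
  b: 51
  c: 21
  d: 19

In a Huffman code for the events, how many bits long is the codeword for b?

Repeatedly merge the two smallest:
combine a(9), d(19) → 28
combine c(21), 28 → 49
combine 49, b(51) → 100
b is merged only at the final step, so code length = 1.

1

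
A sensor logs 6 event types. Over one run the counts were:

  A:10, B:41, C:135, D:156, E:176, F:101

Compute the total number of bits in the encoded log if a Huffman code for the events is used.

Merge the two smallest weights repeatedly:
A(10) + B(41) → 51
51 + F(101) → 152
C(135) + 152 → 287
D(156) + E(176) → 332
287 + 332 → 619
Each symbol's bit-cost is frequency × depth; summing gives 1441 bits (equivalently 51 + 152 + 287 + 332 + 619).

1441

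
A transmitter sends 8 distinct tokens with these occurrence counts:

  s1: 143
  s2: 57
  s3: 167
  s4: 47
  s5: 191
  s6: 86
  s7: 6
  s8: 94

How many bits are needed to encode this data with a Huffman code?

Merge the two smallest weights repeatedly:
s7(6) + s4(47) → 53
53 + s2(57) → 110
s6(86) + s8(94) → 180
110 + s1(143) → 253
s3(167) + 180 → 347
s5(191) + 253 → 444
347 + 444 → 791
Total encoded bits = sum of merged weights = 53 + 110 + 180 + 253 + 347 + 444 + 791 = 2178.

2178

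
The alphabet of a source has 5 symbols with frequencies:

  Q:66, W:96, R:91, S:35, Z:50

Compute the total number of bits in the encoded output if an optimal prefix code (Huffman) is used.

Greedily combine the two least-frequent nodes:
merge S(35) and Z(50): 85
merge Q(66) and 85: 151
merge R(91) and W(96): 187
merge 151 and 187: 338
The encoded length is the sum of every internal node's weight: 85 + 151 + 187 + 338 = 761 bits.

761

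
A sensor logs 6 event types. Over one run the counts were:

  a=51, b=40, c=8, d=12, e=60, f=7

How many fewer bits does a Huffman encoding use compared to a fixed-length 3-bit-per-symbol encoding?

136

Fixed-length: 3 bits × 178 symbols = 534 bits.
Huffman merges:
combine f(7), c(8) → 15
combine d(12), 15 → 27
combine 27, b(40) → 67
combine a(51), e(60) → 111
combine 67, 111 → 178
Huffman total = 15 + 27 + 67 + 111 + 178 = 398 bits.
Saving = 534 − 398 = 136 bits.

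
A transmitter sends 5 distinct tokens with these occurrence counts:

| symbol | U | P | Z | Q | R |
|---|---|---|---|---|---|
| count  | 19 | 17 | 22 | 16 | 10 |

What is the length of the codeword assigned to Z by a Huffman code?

2

Build the tree from the bottom:
R(10) + Q(16) → 26
P(17) + U(19) → 36
Z(22) + 26 → 48
36 + 48 → 84
Z sits 2 levels below the root, so its codeword is 2 bits.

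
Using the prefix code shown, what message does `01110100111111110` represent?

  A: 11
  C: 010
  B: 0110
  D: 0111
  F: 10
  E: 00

Read left to right; each codeword is recognised as soon as it completes (prefix code):
  0111→D | 010→C | 0111→D | 11→A | 11→A | 10→F
Decoded message: DCDAAF

DCDAAF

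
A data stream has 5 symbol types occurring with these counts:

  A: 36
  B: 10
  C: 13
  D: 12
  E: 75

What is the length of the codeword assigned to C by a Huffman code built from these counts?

3

Huffman merges, smallest pair first:
B(10) + D(12) → 22
C(13) + 22 → 35
35 + A(36) → 71
71 + E(75) → 146
The subtree containing C is merged 3 times, so code length = 3.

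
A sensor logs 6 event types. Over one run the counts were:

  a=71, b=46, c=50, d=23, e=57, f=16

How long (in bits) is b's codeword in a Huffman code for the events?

Build the tree from the bottom:
merge f(16) and d(23): 39
merge 39 and b(46): 85
merge c(50) and e(57): 107
merge a(71) and 85: 156
merge 107 and 156: 263
The subtree containing b is merged 3 times, so code length = 3.

3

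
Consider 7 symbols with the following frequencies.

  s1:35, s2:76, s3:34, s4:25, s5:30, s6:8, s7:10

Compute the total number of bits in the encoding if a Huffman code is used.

561

Merge the two smallest weights repeatedly:
merge s6(8) and s7(10): 18
merge 18 and s4(25): 43
merge s5(30) and s3(34): 64
merge s1(35) and 43: 78
merge 64 and s2(76): 140
merge 78 and 140: 218
Each symbol's bit-cost is frequency × depth; summing gives 561 bits (equivalently 18 + 43 + 64 + 78 + 140 + 218).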